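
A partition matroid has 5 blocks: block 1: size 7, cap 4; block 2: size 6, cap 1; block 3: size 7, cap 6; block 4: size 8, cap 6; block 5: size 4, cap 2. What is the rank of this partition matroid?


Rank of a partition matroid = sum of min(|Si|, ci) for each block.
= min(7,4) + min(6,1) + min(7,6) + min(8,6) + min(4,2)
= 4 + 1 + 6 + 6 + 2
= 19.

19


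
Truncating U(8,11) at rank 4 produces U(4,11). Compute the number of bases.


Truncating U(8,11) to rank 4 gives U(4,11).
Bases of U(4,11) are all 4-element subsets of 11 elements.
Number of bases = (11 choose 4) = 330.

330


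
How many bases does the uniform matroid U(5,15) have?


Bases of U(5,15) are all 5-element subsets of the 15-element ground set.
Number of bases = C(15,5).
C(15,5) = 15! / (5! * 10!) = 3003.

3003


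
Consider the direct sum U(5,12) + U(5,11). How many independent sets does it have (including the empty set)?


For a direct sum, |I(M1+M2)| = |I(M1)| * |I(M2)|.
|I(U(5,12))| = sum C(12,k) for k=0..5 = 1586.
|I(U(5,11))| = sum C(11,k) for k=0..5 = 1024.
Total = 1586 * 1024 = 1624064.

1624064


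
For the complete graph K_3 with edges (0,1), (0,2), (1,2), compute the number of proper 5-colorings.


P(K_3, k) = k(k-1)(k-2)...(k-2).
P(5) = (5) * (4) * (3) = 60.

60


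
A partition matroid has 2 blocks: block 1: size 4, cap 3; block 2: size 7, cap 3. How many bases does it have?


A basis picks exactly ci elements from block i.
Number of bases = product of C(|Si|, ci).
= C(4,3) * C(7,3)
= 4 * 35
= 140.

140


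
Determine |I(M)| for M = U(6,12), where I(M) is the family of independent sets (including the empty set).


Independent sets of U(6,12) are all subsets of size <= 6.
Count = (12 choose 0) + (12 choose 1) + (12 choose 2) + (12 choose 3) + (12 choose 4) + (12 choose 5) + (12 choose 6)
     = 1 + 12 + 66 + 220 + 495 + 792 + 924
     = 2510.

2510


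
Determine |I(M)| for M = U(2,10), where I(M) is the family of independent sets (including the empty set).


Independent sets of U(2,10) are all subsets of size <= 2.
Count = C(10,0) + C(10,1) + C(10,2)
     = 1 + 10 + 45
     = 56.

56


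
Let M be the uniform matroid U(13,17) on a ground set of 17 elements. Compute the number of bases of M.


Bases of U(13,17) are all 13-element subsets of the 17-element ground set.
Number of bases = C(17,13).
C(17,13) = 17! / (13! * 4!) = 2380.

2380


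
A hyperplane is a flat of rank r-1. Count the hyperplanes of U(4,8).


Hyperplanes of U(4,8) are flats of rank 3.
In a uniform matroid, these are exactly the (3)-element subsets.
Count = C(8,3) = (8 * 7 * 6) / (1 * 2 * 3) = 56.

56


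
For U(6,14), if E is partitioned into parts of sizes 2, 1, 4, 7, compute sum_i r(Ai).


r(Ai) = min(|Ai|, 6) for each part.
Sum = min(2,6) + min(1,6) + min(4,6) + min(7,6)
    = 2 + 1 + 4 + 6
    = 13.

13


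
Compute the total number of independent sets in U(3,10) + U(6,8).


For a direct sum, |I(M1+M2)| = |I(M1)| * |I(M2)|.
|I(U(3,10))| = sum C(10,k) for k=0..3 = 176.
|I(U(6,8))| = sum C(8,k) for k=0..6 = 247.
Total = 176 * 247 = 43472.

43472


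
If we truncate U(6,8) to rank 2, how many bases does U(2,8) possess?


Truncating U(6,8) to rank 2 gives U(2,8).
Bases of U(2,8) are all 2-element subsets of 8 elements.
Number of bases = (8 choose 2) = 28.

28


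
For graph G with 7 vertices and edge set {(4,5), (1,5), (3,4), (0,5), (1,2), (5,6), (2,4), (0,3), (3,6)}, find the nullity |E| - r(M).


Cycle rank (nullity) = |E| - r(M) = |E| - (|V| - c).
|E| = 9, |V| = 7, c = 1.
Nullity = 9 - (7 - 1) = 9 - 6 = 3.

3


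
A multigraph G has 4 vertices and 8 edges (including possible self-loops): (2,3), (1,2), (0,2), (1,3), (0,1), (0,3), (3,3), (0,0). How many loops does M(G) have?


In a graphic matroid, a loop is a self-loop edge (u,u) with rank 0.
Examining all 8 edges for self-loops...
Self-loops found: (3,3), (0,0)
Number of loops = 2.

2


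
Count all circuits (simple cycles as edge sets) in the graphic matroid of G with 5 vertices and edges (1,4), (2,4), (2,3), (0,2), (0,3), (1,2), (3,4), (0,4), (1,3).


A circuit in a graphic matroid = edge set of a simple cycle.
G has 5 vertices and 9 edges.
Enumerating all minimal edge subsets forming cycles...
Total circuits found: 22.

22


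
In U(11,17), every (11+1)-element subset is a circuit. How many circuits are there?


In U(11,17), circuits are the (12)-element subsets.
Any set of 12 elements is dependent, and removing any one element gives
an independent set of size 11, so it is a minimal dependent set.
Number of circuits = C(17,12) = 6188.

6188


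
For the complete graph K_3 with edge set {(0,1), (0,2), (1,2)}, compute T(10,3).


T(K_3; x,y) = x^2 + x + y.
T(10,3) = 100 + 10 + 3 = 113.

113


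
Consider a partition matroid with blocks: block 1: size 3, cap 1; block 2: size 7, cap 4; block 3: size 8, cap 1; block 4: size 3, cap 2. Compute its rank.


Rank of a partition matroid = sum of min(|Si|, ci) for each block.
= min(3,1) + min(7,4) + min(8,1) + min(3,2)
= 1 + 4 + 1 + 2
= 8.

8


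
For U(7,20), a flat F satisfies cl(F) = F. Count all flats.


Flats of U(7,20): every subset of size < 7 is a flat, plus E itself.
Count = (20 choose 0) + (20 choose 1) + (20 choose 2) + (20 choose 3) + (20 choose 4) + (20 choose 5) + (20 choose 6) + 1
     = 1 + 20 + 190 + 1140 + 4845 + 15504 + 38760 + 1
     = 60461.

60461


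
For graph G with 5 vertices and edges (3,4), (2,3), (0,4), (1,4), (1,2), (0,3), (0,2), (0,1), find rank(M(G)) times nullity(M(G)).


r(M) = |V| - c = 5 - 1 = 4.
nullity = |E| - r(M) = 8 - 4 = 4.
Product = 4 * 4 = 16.

16


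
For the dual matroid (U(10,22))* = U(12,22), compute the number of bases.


The dual of U(r,n) is U(n-r, n) = U(12,22).
Bases of U(12,22) are all (12)-element subsets.
|B(M*)| = C(22,12) = 22! / (12! * 10!) = 646646.

646646


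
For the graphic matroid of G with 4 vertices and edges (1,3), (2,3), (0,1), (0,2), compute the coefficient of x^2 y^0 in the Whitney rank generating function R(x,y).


R(x,y) = sum over A in 2^E of x^(r(E)-r(A)) * y^(|A|-r(A)).
G has 4 vertices, 4 edges. r(E) = 3.
Enumerate all 2^4 = 16 subsets.
Count subsets with r(E)-r(A)=2 and |A|-r(A)=0: 4.

4


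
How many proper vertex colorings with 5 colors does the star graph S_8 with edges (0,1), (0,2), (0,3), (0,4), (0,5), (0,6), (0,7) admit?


P(tree, k) = k * (k-1)^(7) for any tree on 8 vertices.
P(5) = 5 * 4^7 = 5 * 16384 = 81920.

81920


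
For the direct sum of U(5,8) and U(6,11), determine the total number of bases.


Bases of a direct sum M1 + M2: |B| = |B(M1)| * |B(M2)|.
|B(U(5,8))| = C(8,5) = 56.
|B(U(6,11))| = C(11,6) = 462.
Total bases = 56 * 462 = 25872.

25872


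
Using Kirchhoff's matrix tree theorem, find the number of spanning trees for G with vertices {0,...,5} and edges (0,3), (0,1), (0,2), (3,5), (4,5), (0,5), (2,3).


By Kirchhoff's matrix tree theorem, the number of spanning trees equals
the determinant of any cofactor of the Laplacian matrix L.
G has 6 vertices and 7 edges.
Computing the (5 x 5) cofactor determinant gives 8.

8


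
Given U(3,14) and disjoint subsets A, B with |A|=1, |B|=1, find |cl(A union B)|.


|A union B| = 1 + 1 = 2 (disjoint).
In U(3,14), cl(S) = S if |S| < 3, else cl(S) = E.
Since 2 < 3, cl(A union B) = A union B.
|cl(A union B)| = 2.

2


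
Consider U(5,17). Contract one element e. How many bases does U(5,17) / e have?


Contracting e from U(5,17) gives U(4,16).
Bases of U(4,16) = (16 choose 4) = 1820.

1820


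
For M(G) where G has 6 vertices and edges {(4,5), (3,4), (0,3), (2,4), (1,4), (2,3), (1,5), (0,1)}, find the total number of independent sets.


An independent set in a graphic matroid is an acyclic edge subset.
G has 6 vertices and 8 edges.
Enumerate all 2^8 = 256 subsets, checking for acyclicity.
Total independent sets = 180.

180


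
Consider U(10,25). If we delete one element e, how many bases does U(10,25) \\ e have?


Deleting e from U(10,25) gives U(10,24) since n > r.
Bases of U(10,24) = C(24,10) = 1961256.

1961256


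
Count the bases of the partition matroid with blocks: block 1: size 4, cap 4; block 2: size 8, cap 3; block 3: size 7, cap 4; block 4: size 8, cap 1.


A basis picks exactly ci elements from block i.
Number of bases = product of C(|Si|, ci).
= C(4,4) * C(8,3) * C(7,4) * C(8,1)
= 1 * 56 * 35 * 8
= 15680.

15680


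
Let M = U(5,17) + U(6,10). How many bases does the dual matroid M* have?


(M1+M2)* = M1* + M2*.
M1* = U(12,17), bases: C(17,12) = 6188.
M2* = U(4,10), bases: C(10,4) = 210.
|B(M*)| = 6188 * 210 = 1299480.

1299480


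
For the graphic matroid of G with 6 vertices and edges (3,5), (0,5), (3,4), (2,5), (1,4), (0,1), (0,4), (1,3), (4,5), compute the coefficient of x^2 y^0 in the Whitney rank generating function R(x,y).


R(x,y) = sum over A in 2^E of x^(r(E)-r(A)) * y^(|A|-r(A)).
G has 6 vertices, 9 edges. r(E) = 5.
Enumerate all 2^9 = 512 subsets.
Count subsets with r(E)-r(A)=2 and |A|-r(A)=0: 80.

80


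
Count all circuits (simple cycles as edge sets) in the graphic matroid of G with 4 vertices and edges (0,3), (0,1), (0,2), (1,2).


A circuit in a graphic matroid = edge set of a simple cycle.
G has 4 vertices and 4 edges.
Enumerating all minimal edge subsets forming cycles...
Total circuits found: 1.

1


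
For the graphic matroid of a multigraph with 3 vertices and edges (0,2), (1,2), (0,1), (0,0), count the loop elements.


In a graphic matroid, a loop is a self-loop edge (u,u) with rank 0.
Examining all 4 edges for self-loops...
Self-loops found: (0,0)
Number of loops = 1.

1


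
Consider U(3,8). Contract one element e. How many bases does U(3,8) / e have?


Contracting e from U(3,8) gives U(2,7).
Bases of U(2,7) = (7 choose 2) = 21.

21


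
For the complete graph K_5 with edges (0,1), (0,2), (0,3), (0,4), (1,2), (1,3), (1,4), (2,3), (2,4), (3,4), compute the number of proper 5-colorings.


P(K_5, k) = k(k-1)(k-2)...(k-4).
P(5) = (5) * (4) * (3) * (2) * (1) = 120.

120


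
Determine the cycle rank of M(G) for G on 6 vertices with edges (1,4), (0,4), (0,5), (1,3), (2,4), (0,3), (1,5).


Cycle rank (nullity) = |E| - r(M) = |E| - (|V| - c).
|E| = 7, |V| = 6, c = 1.
Nullity = 7 - (6 - 1) = 7 - 5 = 2.

2


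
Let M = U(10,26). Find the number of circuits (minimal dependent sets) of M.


In U(10,26), circuits are the (11)-element subsets.
Any set of 11 elements is dependent, and removing any one element gives
an independent set of size 10, so it is a minimal dependent set.
Number of circuits = C(26,11) = 26! / (11! * 15!) = 7726160.

7726160


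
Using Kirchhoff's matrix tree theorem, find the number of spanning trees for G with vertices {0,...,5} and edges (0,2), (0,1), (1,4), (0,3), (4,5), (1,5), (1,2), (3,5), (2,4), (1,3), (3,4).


By Kirchhoff's matrix tree theorem, the number of spanning trees equals
the determinant of any cofactor of the Laplacian matrix L.
G has 6 vertices and 11 edges.
Computing the (5 x 5) cofactor determinant gives 209.

209


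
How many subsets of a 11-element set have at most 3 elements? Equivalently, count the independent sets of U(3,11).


Independent sets of U(3,11) are all subsets of size <= 3.
Count = C(11,0) + C(11,1) + C(11,2) + C(11,3)
     = 1 + 11 + 55 + 165
     = 232.

232


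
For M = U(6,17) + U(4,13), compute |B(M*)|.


(M1+M2)* = M1* + M2*.
M1* = U(11,17), bases: C(17,11) = 12376.
M2* = U(9,13), bases: C(13,9) = 715.
|B(M*)| = 12376 * 715 = 8848840.

8848840


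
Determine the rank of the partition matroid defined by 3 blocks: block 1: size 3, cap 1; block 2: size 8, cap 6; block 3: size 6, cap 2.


Rank of a partition matroid = sum of min(|Si|, ci) for each block.
= min(3,1) + min(8,6) + min(6,2)
= 1 + 6 + 2
= 9.

9


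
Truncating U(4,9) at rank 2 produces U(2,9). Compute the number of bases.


Truncating U(4,9) to rank 2 gives U(2,9).
Bases of U(2,9) are all 2-element subsets of 9 elements.
Number of bases = C(9,2) = (9 * 8) / (1 * 2) = 36.

36


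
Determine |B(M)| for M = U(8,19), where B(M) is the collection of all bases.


Bases of U(8,19) are all 8-element subsets of the 19-element ground set.
Number of bases = C(19,8).
(19 choose 8) = 75582.

75582


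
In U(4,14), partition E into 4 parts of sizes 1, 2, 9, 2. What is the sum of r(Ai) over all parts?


r(Ai) = min(|Ai|, 4) for each part.
Sum = min(1,4) + min(2,4) + min(9,4) + min(2,4)
    = 1 + 2 + 4 + 2
    = 9.

9


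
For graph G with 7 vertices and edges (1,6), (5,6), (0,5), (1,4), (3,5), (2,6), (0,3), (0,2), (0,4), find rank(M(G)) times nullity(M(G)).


r(M) = |V| - c = 7 - 1 = 6.
nullity = |E| - r(M) = 9 - 6 = 3.
Product = 6 * 3 = 18.

18


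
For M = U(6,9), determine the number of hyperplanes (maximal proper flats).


Hyperplanes of U(6,9) are flats of rank 5.
In a uniform matroid, these are exactly the (5)-element subsets.
Count = C(9,5) = 9! / (5! * 4!) = 126.

126


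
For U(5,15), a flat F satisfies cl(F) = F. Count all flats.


Flats of U(5,15): every subset of size < 5 is a flat, plus E itself.
Count = C(15,0) + C(15,1) + C(15,2) + C(15,3) + C(15,4) + 1
     = 1 + 15 + 105 + 455 + 1365 + 1
     = 1942.

1942


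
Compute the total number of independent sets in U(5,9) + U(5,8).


For a direct sum, |I(M1+M2)| = |I(M1)| * |I(M2)|.
|I(U(5,9))| = sum C(9,k) for k=0..5 = 382.
|I(U(5,8))| = sum C(8,k) for k=0..5 = 219.
Total = 382 * 219 = 83658.

83658


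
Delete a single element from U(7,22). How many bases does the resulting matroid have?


Deleting e from U(7,22) gives U(7,21) since n > r.
Bases of U(7,21) = C(21,7) = 21! / (7! * 14!) = 116280.

116280


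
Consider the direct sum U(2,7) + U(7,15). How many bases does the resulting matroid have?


Bases of a direct sum M1 + M2: |B| = |B(M1)| * |B(M2)|.
|B(U(2,7))| = C(7,2) = 21.
|B(U(7,15))| = C(15,7) = 6435.
Total bases = 21 * 6435 = 135135.

135135


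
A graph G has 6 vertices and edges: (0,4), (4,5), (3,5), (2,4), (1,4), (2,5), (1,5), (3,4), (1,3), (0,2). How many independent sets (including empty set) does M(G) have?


An independent set in a graphic matroid is an acyclic edge subset.
G has 6 vertices and 10 edges.
Enumerate all 2^10 = 1024 subsets, checking for acyclicity.
Total independent sets = 436.

436


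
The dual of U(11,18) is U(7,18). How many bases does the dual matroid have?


The dual of U(r,n) is U(n-r, n) = U(7,18).
Bases of U(7,18) are all (7)-element subsets.
|B(M*)| = C(18,7) = 31824.

31824


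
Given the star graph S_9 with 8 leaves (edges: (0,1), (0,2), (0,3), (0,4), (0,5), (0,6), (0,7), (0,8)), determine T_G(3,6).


A star on 9 vertices is a tree with 8 edges.
T(x,y) = x^(8) for any tree.
T(3,6) = 3^8 = 6561.

6561


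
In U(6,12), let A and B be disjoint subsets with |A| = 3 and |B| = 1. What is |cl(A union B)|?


|A union B| = 3 + 1 = 4 (disjoint).
In U(6,12), cl(S) = S if |S| < 6, else cl(S) = E.
Since 4 < 6, cl(A union B) = A union B.
|cl(A union B)| = 4.

4


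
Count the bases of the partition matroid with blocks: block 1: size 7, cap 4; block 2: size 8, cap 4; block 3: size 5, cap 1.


A basis picks exactly ci elements from block i.
Number of bases = product of C(|Si|, ci).
= C(7,4) * C(8,4) * C(5,1)
= 35 * 70 * 5
= 12250.

12250


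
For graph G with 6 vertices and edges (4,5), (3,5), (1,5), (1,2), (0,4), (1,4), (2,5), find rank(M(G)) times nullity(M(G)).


r(M) = |V| - c = 6 - 1 = 5.
nullity = |E| - r(M) = 7 - 5 = 2.
Product = 5 * 2 = 10.

10


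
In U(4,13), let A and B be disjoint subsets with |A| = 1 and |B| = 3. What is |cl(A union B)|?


|A union B| = 1 + 3 = 4 (disjoint).
In U(4,13), cl(S) = S if |S| < 4, else cl(S) = E.
Since 4 >= 4, cl(A union B) = E.
|cl(A union B)| = 13.

13


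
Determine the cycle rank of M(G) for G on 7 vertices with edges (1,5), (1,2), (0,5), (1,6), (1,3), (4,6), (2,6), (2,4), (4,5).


Cycle rank (nullity) = |E| - r(M) = |E| - (|V| - c).
|E| = 9, |V| = 7, c = 1.
Nullity = 9 - (7 - 1) = 9 - 6 = 3.

3


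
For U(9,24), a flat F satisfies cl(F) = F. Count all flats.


Flats of U(9,24): every subset of size < 9 is a flat, plus E itself.
Count = C(24,0) + C(24,1) + C(24,2) + C(24,3) + C(24,4) + C(24,5) + C(24,6) + C(24,7) + C(24,8) + 1
     = 1 + 24 + 276 + 2024 + 10626 + 42504 + 134596 + 346104 + 735471 + 1
     = 1271627.

1271627


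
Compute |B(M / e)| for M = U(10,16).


Contracting e from U(10,16) gives U(9,15).
Bases of U(9,15) = C(15,9) = 5005.

5005


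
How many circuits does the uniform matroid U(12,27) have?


In U(12,27), circuits are the (13)-element subsets.
Any set of 13 elements is dependent, and removing any one element gives
an independent set of size 12, so it is a minimal dependent set.
Number of circuits = (27 choose 13) = 20058300.

20058300


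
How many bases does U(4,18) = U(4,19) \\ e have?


Deleting e from U(4,19) gives U(4,18) since n > r.
Bases of U(4,18) = C(18,4) = 18! / (4! * 14!) = 3060.

3060


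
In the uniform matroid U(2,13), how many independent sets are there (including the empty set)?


Independent sets of U(2,13) are all subsets of size <= 2.
Count = (13 choose 0) + (13 choose 1) + (13 choose 2)
     = 1 + 13 + 78
     = 92.

92


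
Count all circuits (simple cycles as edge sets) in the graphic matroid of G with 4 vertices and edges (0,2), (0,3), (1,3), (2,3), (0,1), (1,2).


A circuit in a graphic matroid = edge set of a simple cycle.
G has 4 vertices and 6 edges.
Enumerating all minimal edge subsets forming cycles...
Total circuits found: 7.

7


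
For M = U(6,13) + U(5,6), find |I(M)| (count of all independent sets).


For a direct sum, |I(M1+M2)| = |I(M1)| * |I(M2)|.
|I(U(6,13))| = sum C(13,k) for k=0..6 = 4096.
|I(U(5,6))| = sum C(6,k) for k=0..5 = 63.
Total = 4096 * 63 = 258048.

258048


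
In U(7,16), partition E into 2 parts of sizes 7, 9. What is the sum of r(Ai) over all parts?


r(Ai) = min(|Ai|, 7) for each part.
Sum = min(7,7) + min(9,7)
    = 7 + 7
    = 14.

14


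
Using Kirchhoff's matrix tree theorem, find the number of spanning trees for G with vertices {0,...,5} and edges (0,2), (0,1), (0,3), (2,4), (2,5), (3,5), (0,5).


By Kirchhoff's matrix tree theorem, the number of spanning trees equals
the determinant of any cofactor of the Laplacian matrix L.
G has 6 vertices and 7 edges.
Computing the (5 x 5) cofactor determinant gives 8.

8


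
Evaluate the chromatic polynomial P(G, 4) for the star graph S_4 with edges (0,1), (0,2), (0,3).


P(tree, k) = k * (k-1)^(3) for any tree on 4 vertices.
P(4) = 4 * 3^3 = 4 * 27 = 108.

108


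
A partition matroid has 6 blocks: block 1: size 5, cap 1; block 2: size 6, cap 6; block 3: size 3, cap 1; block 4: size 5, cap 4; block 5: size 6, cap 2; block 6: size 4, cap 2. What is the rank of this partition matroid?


Rank of a partition matroid = sum of min(|Si|, ci) for each block.
= min(5,1) + min(6,6) + min(3,1) + min(5,4) + min(6,2) + min(4,2)
= 1 + 6 + 1 + 4 + 2 + 2
= 16.

16


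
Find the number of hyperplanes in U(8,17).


Hyperplanes of U(8,17) are flats of rank 7.
In a uniform matroid, these are exactly the (7)-element subsets.
Count = (17 choose 7) = 19448.

19448


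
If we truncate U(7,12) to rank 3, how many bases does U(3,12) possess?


Truncating U(7,12) to rank 3 gives U(3,12).
Bases of U(3,12) are all 3-element subsets of 12 elements.
Number of bases = C(12,3) = 12! / (3! * 9!) = 220.

220


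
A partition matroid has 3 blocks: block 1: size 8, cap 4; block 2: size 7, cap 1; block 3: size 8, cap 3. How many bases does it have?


A basis picks exactly ci elements from block i.
Number of bases = product of C(|Si|, ci).
= C(8,4) * C(7,1) * C(8,3)
= 70 * 7 * 56
= 27440.

27440


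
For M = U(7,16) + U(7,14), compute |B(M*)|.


(M1+M2)* = M1* + M2*.
M1* = U(9,16), bases: C(16,9) = 11440.
M2* = U(7,14), bases: C(14,7) = 3432.
|B(M*)| = 11440 * 3432 = 39262080.

39262080


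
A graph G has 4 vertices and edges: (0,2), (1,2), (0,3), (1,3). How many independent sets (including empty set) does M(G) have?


An independent set in a graphic matroid is an acyclic edge subset.
G has 4 vertices and 4 edges.
Enumerate all 2^4 = 16 subsets, checking for acyclicity.
Total independent sets = 15.

15


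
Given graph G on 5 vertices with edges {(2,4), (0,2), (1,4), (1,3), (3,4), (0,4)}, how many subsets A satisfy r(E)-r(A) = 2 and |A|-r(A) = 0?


R(x,y) = sum over A in 2^E of x^(r(E)-r(A)) * y^(|A|-r(A)).
G has 5 vertices, 6 edges. r(E) = 4.
Enumerate all 2^6 = 64 subsets.
Count subsets with r(E)-r(A)=2 and |A|-r(A)=0: 15.

15


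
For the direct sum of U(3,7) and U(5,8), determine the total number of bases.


Bases of a direct sum M1 + M2: |B| = |B(M1)| * |B(M2)|.
|B(U(3,7))| = C(7,3) = 35.
|B(U(5,8))| = C(8,5) = 56.
Total bases = 35 * 56 = 1960.

1960


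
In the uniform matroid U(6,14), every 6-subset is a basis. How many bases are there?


Bases of U(6,14) are all 6-element subsets of the 14-element ground set.
Number of bases = C(14,6).
(14 choose 6) = 3003.

3003


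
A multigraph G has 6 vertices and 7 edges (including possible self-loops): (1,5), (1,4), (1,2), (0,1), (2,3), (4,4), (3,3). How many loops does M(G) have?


In a graphic matroid, a loop is a self-loop edge (u,u) with rank 0.
Examining all 7 edges for self-loops...
Self-loops found: (4,4), (3,3)
Number of loops = 2.

2


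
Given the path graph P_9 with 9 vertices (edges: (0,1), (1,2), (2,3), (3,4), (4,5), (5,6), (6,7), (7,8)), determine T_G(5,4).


A path on 9 vertices is a tree with 8 edges.
T(x,y) = x^(8) for any tree.
T(5,4) = 5^8 = 390625.

390625


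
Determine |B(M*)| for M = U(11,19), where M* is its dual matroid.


The dual of U(r,n) is U(n-r, n) = U(8,19).
Bases of U(8,19) are all (8)-element subsets.
|B(M*)| = (19 choose 8) = 75582.

75582


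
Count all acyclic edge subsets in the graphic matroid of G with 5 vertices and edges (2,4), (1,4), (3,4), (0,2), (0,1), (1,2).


An independent set in a graphic matroid is an acyclic edge subset.
G has 5 vertices and 6 edges.
Enumerate all 2^6 = 64 subsets, checking for acyclicity.
Total independent sets = 48.

48


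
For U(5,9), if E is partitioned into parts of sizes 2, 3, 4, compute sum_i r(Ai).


r(Ai) = min(|Ai|, 5) for each part.
Sum = min(2,5) + min(3,5) + min(4,5)
    = 2 + 3 + 4
    = 9.

9


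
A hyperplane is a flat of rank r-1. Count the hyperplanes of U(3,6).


Hyperplanes of U(3,6) are flats of rank 2.
In a uniform matroid, these are exactly the (2)-element subsets.
Count = C(6,2) = 6! / (2! * 4!) = 15.

15


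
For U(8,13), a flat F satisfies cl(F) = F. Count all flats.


Flats of U(8,13): every subset of size < 8 is a flat, plus E itself.
Count = C(13,0) + C(13,1) + C(13,2) + C(13,3) + C(13,4) + C(13,5) + C(13,6) + C(13,7) + 1
     = 1 + 13 + 78 + 286 + 715 + 1287 + 1716 + 1716 + 1
     = 5813.

5813


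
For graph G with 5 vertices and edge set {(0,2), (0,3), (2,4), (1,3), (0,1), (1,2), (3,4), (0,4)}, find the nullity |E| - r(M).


Cycle rank (nullity) = |E| - r(M) = |E| - (|V| - c).
|E| = 8, |V| = 5, c = 1.
Nullity = 8 - (5 - 1) = 8 - 4 = 4.

4


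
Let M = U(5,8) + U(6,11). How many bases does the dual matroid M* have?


(M1+M2)* = M1* + M2*.
M1* = U(3,8), bases: C(8,3) = 56.
M2* = U(5,11), bases: C(11,5) = 462.
|B(M*)| = 56 * 462 = 25872.

25872


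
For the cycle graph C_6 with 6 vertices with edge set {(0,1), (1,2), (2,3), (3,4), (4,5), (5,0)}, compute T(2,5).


T(C_6; x,y) = x + x^2 + ... + x^(5) + y.
T(2,5) = 2^1 + 2^2 + 2^3 + 2^4 + 2^5 + 5
= 2 + 4 + 8 + 16 + 32 + 5
= 67.

67


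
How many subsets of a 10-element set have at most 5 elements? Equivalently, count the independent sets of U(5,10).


Independent sets of U(5,10) are all subsets of size <= 5.
Count = (10 choose 0) + (10 choose 1) + (10 choose 2) + (10 choose 3) + (10 choose 4) + (10 choose 5)
     = 1 + 10 + 45 + 120 + 210 + 252
     = 638.

638


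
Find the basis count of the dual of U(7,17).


The dual of U(r,n) is U(n-r, n) = U(10,17).
Bases of U(10,17) are all (10)-element subsets.
|B(M*)| = (17 choose 10) = 19448.

19448


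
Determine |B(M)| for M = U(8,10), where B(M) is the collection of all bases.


Bases of U(8,10) are all 8-element subsets of the 10-element ground set.
Number of bases = C(10,8).
C(10,8) = 10! / (8! * 2!) = 45.

45


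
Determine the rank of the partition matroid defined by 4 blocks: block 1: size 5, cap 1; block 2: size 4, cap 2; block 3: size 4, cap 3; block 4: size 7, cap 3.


Rank of a partition matroid = sum of min(|Si|, ci) for each block.
= min(5,1) + min(4,2) + min(4,3) + min(7,3)
= 1 + 2 + 3 + 3
= 9.

9


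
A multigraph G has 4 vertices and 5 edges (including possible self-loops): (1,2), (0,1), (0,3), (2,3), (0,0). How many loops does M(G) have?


In a graphic matroid, a loop is a self-loop edge (u,u) with rank 0.
Examining all 5 edges for self-loops...
Self-loops found: (0,0)
Number of loops = 1.

1


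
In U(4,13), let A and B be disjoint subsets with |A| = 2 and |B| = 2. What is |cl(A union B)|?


|A union B| = 2 + 2 = 4 (disjoint).
In U(4,13), cl(S) = S if |S| < 4, else cl(S) = E.
Since 4 >= 4, cl(A union B) = E.
|cl(A union B)| = 13.

13


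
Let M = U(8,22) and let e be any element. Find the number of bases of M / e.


Contracting e from U(8,22) gives U(7,21).
Bases of U(7,21) = C(21,7) = 116280.

116280


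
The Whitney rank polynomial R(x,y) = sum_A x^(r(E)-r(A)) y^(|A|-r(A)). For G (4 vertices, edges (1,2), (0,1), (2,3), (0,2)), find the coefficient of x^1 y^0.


R(x,y) = sum over A in 2^E of x^(r(E)-r(A)) * y^(|A|-r(A)).
G has 4 vertices, 4 edges. r(E) = 3.
Enumerate all 2^4 = 16 subsets.
Count subsets with r(E)-r(A)=1 and |A|-r(A)=0: 6.

6


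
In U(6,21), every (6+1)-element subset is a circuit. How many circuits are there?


In U(6,21), circuits are the (7)-element subsets.
Any set of 7 elements is dependent, and removing any one element gives
an independent set of size 6, so it is a minimal dependent set.
Number of circuits = C(21,7) = 116280.

116280


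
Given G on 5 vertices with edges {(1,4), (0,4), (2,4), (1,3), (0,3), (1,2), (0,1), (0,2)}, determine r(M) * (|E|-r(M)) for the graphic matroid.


r(M) = |V| - c = 5 - 1 = 4.
nullity = |E| - r(M) = 8 - 4 = 4.
Product = 4 * 4 = 16.

16


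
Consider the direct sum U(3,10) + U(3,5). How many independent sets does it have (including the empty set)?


For a direct sum, |I(M1+M2)| = |I(M1)| * |I(M2)|.
|I(U(3,10))| = sum C(10,k) for k=0..3 = 176.
|I(U(3,5))| = sum C(5,k) for k=0..3 = 26.
Total = 176 * 26 = 4576.

4576


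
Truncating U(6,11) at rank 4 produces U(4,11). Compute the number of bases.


Truncating U(6,11) to rank 4 gives U(4,11).
Bases of U(4,11) are all 4-element subsets of 11 elements.
Number of bases = C(11,4) = (11 * 10 * 9 * 8) / (1 * 2 * 3 * 4) = 330.

330


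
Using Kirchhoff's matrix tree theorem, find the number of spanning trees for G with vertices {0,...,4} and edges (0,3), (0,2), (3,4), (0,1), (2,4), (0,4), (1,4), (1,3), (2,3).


By Kirchhoff's matrix tree theorem, the number of spanning trees equals
the determinant of any cofactor of the Laplacian matrix L.
G has 5 vertices and 9 edges.
Computing the (4 x 4) cofactor determinant gives 75.

75


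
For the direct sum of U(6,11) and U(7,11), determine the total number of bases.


Bases of a direct sum M1 + M2: |B| = |B(M1)| * |B(M2)|.
|B(U(6,11))| = C(11,6) = 462.
|B(U(7,11))| = C(11,7) = 330.
Total bases = 462 * 330 = 152460.

152460


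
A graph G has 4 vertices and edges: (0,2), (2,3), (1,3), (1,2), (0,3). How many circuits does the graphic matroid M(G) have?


A circuit in a graphic matroid = edge set of a simple cycle.
G has 4 vertices and 5 edges.
Enumerating all minimal edge subsets forming cycles...
Total circuits found: 3.

3


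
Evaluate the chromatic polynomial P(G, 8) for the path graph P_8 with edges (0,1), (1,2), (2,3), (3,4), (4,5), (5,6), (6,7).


P(P_8, k) = k * (k-1)^(7).
P(8) = 8 * 7^7 = 8 * 823543 = 6588344.

6588344


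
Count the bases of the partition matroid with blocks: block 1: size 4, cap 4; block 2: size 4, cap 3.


A basis picks exactly ci elements from block i.
Number of bases = product of C(|Si|, ci).
= C(4,4) * C(4,3)
= 1 * 4
= 4.

4


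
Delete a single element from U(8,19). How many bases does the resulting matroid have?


Deleting e from U(8,19) gives U(8,18) since n > r.
Bases of U(8,18) = C(18,8) = 18! / (8! * 10!) = 43758.

43758


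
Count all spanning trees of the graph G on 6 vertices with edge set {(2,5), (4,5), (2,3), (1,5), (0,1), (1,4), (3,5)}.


By Kirchhoff's matrix tree theorem, the number of spanning trees equals
the determinant of any cofactor of the Laplacian matrix L.
G has 6 vertices and 7 edges.
Computing the (5 x 5) cofactor determinant gives 9.

9


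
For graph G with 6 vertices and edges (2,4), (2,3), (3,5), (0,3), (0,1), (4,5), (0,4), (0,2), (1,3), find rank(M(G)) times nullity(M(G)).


r(M) = |V| - c = 6 - 1 = 5.
nullity = |E| - r(M) = 9 - 5 = 4.
Product = 5 * 4 = 20.

20


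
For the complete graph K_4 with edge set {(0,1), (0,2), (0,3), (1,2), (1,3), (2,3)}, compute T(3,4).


T(K_4; x,y) = x^3 + 3x^2 + 4xy + 2x + y^3 + 3y^2 + 2y.
Substituting x=3, y=4:
= 27 + 27 + 48 + 6 + 64 + 48 + 8
= 228.

228


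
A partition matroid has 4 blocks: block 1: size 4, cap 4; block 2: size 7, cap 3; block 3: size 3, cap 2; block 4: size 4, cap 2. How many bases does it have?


A basis picks exactly ci elements from block i.
Number of bases = product of C(|Si|, ci).
= C(4,4) * C(7,3) * C(3,2) * C(4,2)
= 1 * 35 * 3 * 6
= 630.

630


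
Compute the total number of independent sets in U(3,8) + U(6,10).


For a direct sum, |I(M1+M2)| = |I(M1)| * |I(M2)|.
|I(U(3,8))| = sum C(8,k) for k=0..3 = 93.
|I(U(6,10))| = sum C(10,k) for k=0..6 = 848.
Total = 93 * 848 = 78864.

78864


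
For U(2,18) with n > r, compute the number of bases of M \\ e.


Deleting e from U(2,18) gives U(2,17) since n > r.
Bases of U(2,17) = C(17,2) = 17! / (2! * 15!) = 136.

136


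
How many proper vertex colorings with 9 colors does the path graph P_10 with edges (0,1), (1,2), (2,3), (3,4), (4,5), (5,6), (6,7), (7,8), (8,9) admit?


P(P_10, k) = k * (k-1)^(9).
P(9) = 9 * 8^9 = 9 * 134217728 = 1207959552.

1207959552


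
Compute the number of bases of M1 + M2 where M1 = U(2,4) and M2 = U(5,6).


Bases of a direct sum M1 + M2: |B| = |B(M1)| * |B(M2)|.
|B(U(2,4))| = C(4,2) = 6.
|B(U(5,6))| = C(6,5) = 6.
Total bases = 6 * 6 = 36.

36


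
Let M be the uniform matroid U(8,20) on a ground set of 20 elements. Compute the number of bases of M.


Bases of U(8,20) are all 8-element subsets of the 20-element ground set.
Number of bases = C(20,8).
C(20,8) = 20! / (8! * 12!) = 125970.

125970


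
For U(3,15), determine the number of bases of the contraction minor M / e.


Contracting e from U(3,15) gives U(2,14).
Bases of U(2,14) = (14 choose 2) = 91.

91


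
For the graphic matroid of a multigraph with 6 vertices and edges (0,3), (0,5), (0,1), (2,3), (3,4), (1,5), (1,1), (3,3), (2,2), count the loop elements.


In a graphic matroid, a loop is a self-loop edge (u,u) with rank 0.
Examining all 9 edges for self-loops...
Self-loops found: (1,1), (3,3), (2,2)
Number of loops = 3.

3


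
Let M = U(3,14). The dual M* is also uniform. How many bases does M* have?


The dual of U(r,n) is U(n-r, n) = U(11,14).
Bases of U(11,14) are all (11)-element subsets.
|B(M*)| = C(14,11) = 14! / (11! * 3!) = 364.

364


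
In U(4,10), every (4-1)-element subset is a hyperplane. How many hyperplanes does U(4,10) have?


Hyperplanes of U(4,10) are flats of rank 3.
In a uniform matroid, these are exactly the (3)-element subsets.
Count = (10 choose 3) = 120.

120


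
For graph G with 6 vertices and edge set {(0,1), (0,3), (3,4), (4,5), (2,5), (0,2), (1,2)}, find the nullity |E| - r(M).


Cycle rank (nullity) = |E| - r(M) = |E| - (|V| - c).
|E| = 7, |V| = 6, c = 1.
Nullity = 7 - (6 - 1) = 7 - 5 = 2.

2


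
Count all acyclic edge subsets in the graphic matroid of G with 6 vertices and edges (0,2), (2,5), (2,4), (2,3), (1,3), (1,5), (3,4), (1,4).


An independent set in a graphic matroid is an acyclic edge subset.
G has 6 vertices and 8 edges.
Enumerate all 2^8 = 256 subsets, checking for acyclicity.
Total independent sets = 172.

172


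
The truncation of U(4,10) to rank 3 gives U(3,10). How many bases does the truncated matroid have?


Truncating U(4,10) to rank 3 gives U(3,10).
Bases of U(3,10) are all 3-element subsets of 10 elements.
Number of bases = (10 choose 3) = 120.

120


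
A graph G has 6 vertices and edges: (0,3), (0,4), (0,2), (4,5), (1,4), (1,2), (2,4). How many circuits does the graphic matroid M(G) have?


A circuit in a graphic matroid = edge set of a simple cycle.
G has 6 vertices and 7 edges.
Enumerating all minimal edge subsets forming cycles...
Total circuits found: 3.

3


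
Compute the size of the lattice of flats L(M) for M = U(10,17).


Flats of U(10,17): every subset of size < 10 is a flat, plus E itself.
Count = C(17,0) + C(17,1) + C(17,2) + C(17,3) + C(17,4) + C(17,5) + C(17,6) + C(17,7) + C(17,8) + C(17,9) + 1
     = 1 + 17 + 136 + 680 + 2380 + 6188 + 12376 + 19448 + 24310 + 24310 + 1
     = 89847.

89847


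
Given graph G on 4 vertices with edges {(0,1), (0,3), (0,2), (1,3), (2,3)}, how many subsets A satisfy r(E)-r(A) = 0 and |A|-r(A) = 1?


R(x,y) = sum over A in 2^E of x^(r(E)-r(A)) * y^(|A|-r(A)).
G has 4 vertices, 5 edges. r(E) = 3.
Enumerate all 2^5 = 32 subsets.
Count subsets with r(E)-r(A)=0 and |A|-r(A)=1: 5.

5


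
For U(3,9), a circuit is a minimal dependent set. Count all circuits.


In U(3,9), circuits are the (4)-element subsets.
Any set of 4 elements is dependent, and removing any one element gives
an independent set of size 3, so it is a minimal dependent set.
Number of circuits = (9 choose 4) = 126.

126


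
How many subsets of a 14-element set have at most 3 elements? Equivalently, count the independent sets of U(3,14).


Independent sets of U(3,14) are all subsets of size <= 3.
Count = C(14,0) + C(14,1) + C(14,2) + C(14,3)
     = 1 + 14 + 91 + 364
     = 470.

470


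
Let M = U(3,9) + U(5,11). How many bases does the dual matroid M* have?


(M1+M2)* = M1* + M2*.
M1* = U(6,9), bases: C(9,6) = 84.
M2* = U(6,11), bases: C(11,6) = 462.
|B(M*)| = 84 * 462 = 38808.

38808


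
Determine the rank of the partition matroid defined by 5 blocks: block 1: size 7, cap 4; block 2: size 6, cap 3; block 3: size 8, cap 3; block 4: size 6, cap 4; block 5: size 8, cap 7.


Rank of a partition matroid = sum of min(|Si|, ci) for each block.
= min(7,4) + min(6,3) + min(8,3) + min(6,4) + min(8,7)
= 4 + 3 + 3 + 4 + 7
= 21.

21


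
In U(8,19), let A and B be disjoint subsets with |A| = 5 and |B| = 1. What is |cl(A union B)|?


|A union B| = 5 + 1 = 6 (disjoint).
In U(8,19), cl(S) = S if |S| < 8, else cl(S) = E.
Since 6 < 8, cl(A union B) = A union B.
|cl(A union B)| = 6.

6


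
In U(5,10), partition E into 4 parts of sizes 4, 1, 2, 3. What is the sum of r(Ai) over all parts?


r(Ai) = min(|Ai|, 5) for each part.
Sum = min(4,5) + min(1,5) + min(2,5) + min(3,5)
    = 4 + 1 + 2 + 3
    = 10.

10


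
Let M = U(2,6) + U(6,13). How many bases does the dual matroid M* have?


(M1+M2)* = M1* + M2*.
M1* = U(4,6), bases: C(6,4) = 15.
M2* = U(7,13), bases: C(13,7) = 1716.
|B(M*)| = 15 * 1716 = 25740.

25740


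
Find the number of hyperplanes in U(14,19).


Hyperplanes of U(14,19) are flats of rank 13.
In a uniform matroid, these are exactly the (13)-element subsets.
Count = (19 choose 13) = 27132.

27132


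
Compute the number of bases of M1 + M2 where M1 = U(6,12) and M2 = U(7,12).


Bases of a direct sum M1 + M2: |B| = |B(M1)| * |B(M2)|.
|B(U(6,12))| = C(12,6) = 924.
|B(U(7,12))| = C(12,7) = 792.
Total bases = 924 * 792 = 731808.

731808


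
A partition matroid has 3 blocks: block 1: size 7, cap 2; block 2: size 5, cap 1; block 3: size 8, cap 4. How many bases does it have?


A basis picks exactly ci elements from block i.
Number of bases = product of C(|Si|, ci).
= C(7,2) * C(5,1) * C(8,4)
= 21 * 5 * 70
= 7350.

7350


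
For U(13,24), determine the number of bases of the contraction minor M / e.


Contracting e from U(13,24) gives U(12,23).
Bases of U(12,23) = C(23,12) = 1352078.

1352078


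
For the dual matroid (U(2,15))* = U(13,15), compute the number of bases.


The dual of U(r,n) is U(n-r, n) = U(13,15).
Bases of U(13,15) are all (13)-element subsets.
|B(M*)| = C(15,13) = 105.

105


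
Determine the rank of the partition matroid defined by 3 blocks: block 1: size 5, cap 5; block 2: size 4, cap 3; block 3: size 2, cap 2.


Rank of a partition matroid = sum of min(|Si|, ci) for each block.
= min(5,5) + min(4,3) + min(2,2)
= 5 + 3 + 2
= 10.

10


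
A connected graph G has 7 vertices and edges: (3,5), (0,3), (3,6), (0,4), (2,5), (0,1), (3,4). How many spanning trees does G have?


By Kirchhoff's matrix tree theorem, the number of spanning trees equals
the determinant of any cofactor of the Laplacian matrix L.
G has 7 vertices and 7 edges.
Computing the (6 x 6) cofactor determinant gives 3.

3


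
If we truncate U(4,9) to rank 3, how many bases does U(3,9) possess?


Truncating U(4,9) to rank 3 gives U(3,9).
Bases of U(3,9) are all 3-element subsets of 9 elements.
Number of bases = C(9,3) = 9! / (3! * 6!) = 84.

84


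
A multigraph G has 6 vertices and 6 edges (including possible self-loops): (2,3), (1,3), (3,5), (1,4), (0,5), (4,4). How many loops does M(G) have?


In a graphic matroid, a loop is a self-loop edge (u,u) with rank 0.
Examining all 6 edges for self-loops...
Self-loops found: (4,4)
Number of loops = 1.

1


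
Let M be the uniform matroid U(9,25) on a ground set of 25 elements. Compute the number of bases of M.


Bases of U(9,25) are all 9-element subsets of the 25-element ground set.
Number of bases = C(25,9).
(25 choose 9) = 2042975.

2042975


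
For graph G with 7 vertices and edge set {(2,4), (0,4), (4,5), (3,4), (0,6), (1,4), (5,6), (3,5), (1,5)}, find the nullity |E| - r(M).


Cycle rank (nullity) = |E| - r(M) = |E| - (|V| - c).
|E| = 9, |V| = 7, c = 1.
Nullity = 9 - (7 - 1) = 9 - 6 = 3.

3


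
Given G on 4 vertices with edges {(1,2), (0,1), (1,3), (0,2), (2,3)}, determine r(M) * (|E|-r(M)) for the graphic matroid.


r(M) = |V| - c = 4 - 1 = 3.
nullity = |E| - r(M) = 5 - 3 = 2.
Product = 3 * 2 = 6.

6


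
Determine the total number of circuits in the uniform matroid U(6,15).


In U(6,15), circuits are the (7)-element subsets.
Any set of 7 elements is dependent, and removing any one element gives
an independent set of size 6, so it is a minimal dependent set.
Number of circuits = (15 choose 7) = 6435.

6435


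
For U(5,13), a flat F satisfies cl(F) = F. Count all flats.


Flats of U(5,13): every subset of size < 5 is a flat, plus E itself.
Count = C(13,0) + C(13,1) + C(13,2) + C(13,3) + C(13,4) + 1
     = 1 + 13 + 78 + 286 + 715 + 1
     = 1094.

1094


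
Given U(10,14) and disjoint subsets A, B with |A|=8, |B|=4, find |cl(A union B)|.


|A union B| = 8 + 4 = 12 (disjoint).
In U(10,14), cl(S) = S if |S| < 10, else cl(S) = E.
Since 12 >= 10, cl(A union B) = E.
|cl(A union B)| = 14.

14


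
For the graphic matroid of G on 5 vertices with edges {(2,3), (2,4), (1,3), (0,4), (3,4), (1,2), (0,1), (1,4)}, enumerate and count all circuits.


A circuit in a graphic matroid = edge set of a simple cycle.
G has 5 vertices and 8 edges.
Enumerating all minimal edge subsets forming cycles...
Total circuits found: 12.

12


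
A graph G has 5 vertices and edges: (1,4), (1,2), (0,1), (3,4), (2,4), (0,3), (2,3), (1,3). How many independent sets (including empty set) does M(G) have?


An independent set in a graphic matroid is an acyclic edge subset.
G has 5 vertices and 8 edges.
Enumerate all 2^8 = 256 subsets, checking for acyclicity.
Total independent sets = 128.

128
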